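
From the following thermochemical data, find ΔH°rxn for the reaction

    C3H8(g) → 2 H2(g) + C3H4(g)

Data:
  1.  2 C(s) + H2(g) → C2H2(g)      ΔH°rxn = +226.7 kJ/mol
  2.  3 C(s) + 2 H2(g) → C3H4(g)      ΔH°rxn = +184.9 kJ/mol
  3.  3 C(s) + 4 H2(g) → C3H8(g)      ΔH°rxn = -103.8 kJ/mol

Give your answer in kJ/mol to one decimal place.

ΔH°rxn = 288.7 kJ/mol

eq. 1: not needed (C2H2(g) appears nowhere else).
eq. 2 as written (C3H4(g) already on the product side): +184.9 kJ/mol
eq. 3 reversed (reverse to put C3H8(g) on the reactant side): +103.8 kJ/mol
ΔH°rxn = (+184.9) + (+103.8) = 288.7 kJ/mol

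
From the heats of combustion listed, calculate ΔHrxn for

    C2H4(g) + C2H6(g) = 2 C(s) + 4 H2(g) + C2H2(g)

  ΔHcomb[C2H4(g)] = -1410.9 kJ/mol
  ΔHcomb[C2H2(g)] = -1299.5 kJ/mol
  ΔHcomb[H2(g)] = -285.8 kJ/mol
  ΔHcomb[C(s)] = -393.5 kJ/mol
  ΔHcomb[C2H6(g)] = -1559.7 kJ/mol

ΔHrxn = 259.1 kJ/mol

Using ΔH = Σ nΔHc°(reactants) − Σ nΔHc°(products):
= [1·(-1410.9) + 1·(-1559.7)] − [2·(-393.5) + 4·(-285.8) + 1·(-1299.5)]
= 259.1 kJ/mol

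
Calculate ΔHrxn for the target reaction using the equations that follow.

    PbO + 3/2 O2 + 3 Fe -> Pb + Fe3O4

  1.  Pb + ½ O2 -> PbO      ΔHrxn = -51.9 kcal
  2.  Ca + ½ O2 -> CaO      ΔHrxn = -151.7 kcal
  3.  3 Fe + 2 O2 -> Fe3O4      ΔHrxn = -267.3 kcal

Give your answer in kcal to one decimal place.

ΔHrxn = -215.4 kcal

eq. 1 reversed: +51.9 kcal
eq. 2: not needed.
eq. 3 as written: -267.3 kcal
Summing the manipulated equations, ΔHrxn = (-1)·(-51.9) + (1)·(-267.3) = -215.4 kcal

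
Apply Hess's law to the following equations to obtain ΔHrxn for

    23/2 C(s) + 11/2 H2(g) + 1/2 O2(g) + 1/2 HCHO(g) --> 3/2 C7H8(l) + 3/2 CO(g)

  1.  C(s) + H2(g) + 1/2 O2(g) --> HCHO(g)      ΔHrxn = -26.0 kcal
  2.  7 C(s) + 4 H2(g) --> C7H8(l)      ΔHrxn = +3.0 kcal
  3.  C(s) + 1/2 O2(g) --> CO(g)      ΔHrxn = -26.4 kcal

eq. 1 reversed and × 1/2: (-1/2)·(-26.0) = +13.0 kcal
eq. 2 × 3/2: (3/2)·(+3.0) = +4.5 kcal
eq. 3 × 3/2: (3/2)·(-26.4) = -39.6 kcal
Summing the manipulated equations, ΔHrxn = (-1/2)·(-26.0) + (3/2)·(+3.0) + (3/2)·(-26.4) = -22.1 kcal

ΔHrxn = -22.1 kcal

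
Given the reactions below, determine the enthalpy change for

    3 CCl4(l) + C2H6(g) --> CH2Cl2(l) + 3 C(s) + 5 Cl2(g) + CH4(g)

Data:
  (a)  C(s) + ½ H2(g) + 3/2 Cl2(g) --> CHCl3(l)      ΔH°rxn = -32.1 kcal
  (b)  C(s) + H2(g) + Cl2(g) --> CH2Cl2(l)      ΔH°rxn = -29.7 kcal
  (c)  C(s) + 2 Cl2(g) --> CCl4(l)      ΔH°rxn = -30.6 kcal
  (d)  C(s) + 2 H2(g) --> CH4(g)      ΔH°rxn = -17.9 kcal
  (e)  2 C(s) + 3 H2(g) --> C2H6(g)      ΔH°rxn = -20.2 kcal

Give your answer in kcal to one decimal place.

(a): not needed.
(b) as written: -29.7 kcal
(c) reversed and × 3: (-3)·(-30.6) = +91.8 kcal
(d) as written: -17.9 kcal
(e) reversed: +20.2 kcal
Since enthalpy is a state function, ΔH°rxn = (-29.7) + (+91.8) + (-17.9) + (+20.2) = 64.4 kcal

ΔH°rxn = 64.4 kcal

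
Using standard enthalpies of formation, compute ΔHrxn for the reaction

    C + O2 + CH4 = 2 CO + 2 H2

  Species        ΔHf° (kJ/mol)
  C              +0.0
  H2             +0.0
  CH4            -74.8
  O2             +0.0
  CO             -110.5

Products: 2·(-110.5) + 2·(+0.0) = -221.0
Reactants: 1·(+0.0) + 1·(+0.0) + 1·(-74.8) = -74.8
ΔHrxn = (-221.0) − (-74.8) = -146.2 kJ/mol

ΔHrxn = -146.2 kJ/mol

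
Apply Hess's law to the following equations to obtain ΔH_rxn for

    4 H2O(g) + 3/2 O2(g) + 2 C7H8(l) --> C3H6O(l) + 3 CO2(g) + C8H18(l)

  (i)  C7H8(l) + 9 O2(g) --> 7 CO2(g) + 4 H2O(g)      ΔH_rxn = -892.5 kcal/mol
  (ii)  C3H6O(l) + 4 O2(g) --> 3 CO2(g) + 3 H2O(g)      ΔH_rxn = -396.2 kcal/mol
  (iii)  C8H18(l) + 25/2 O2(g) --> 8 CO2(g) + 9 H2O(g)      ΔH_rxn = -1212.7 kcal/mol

ΔH_rxn = -176.1 kcal/mol

(i) × 2 (scale by 2 for the 2 C7H8(l)): (2)·(-892.5) = -1785.0 kcal/mol
(ii) reversed (reverse to put C3H6O(l) on the product side): +396.2 kcal/mol
(iii) reversed (C8H18(l) must end up as a product): +1212.7 kcal/mol
ΔH_rxn = (2)·(-892.5) + (-1)·(-396.2) + (-1)·(-1212.7) = -176.1 kcal/mol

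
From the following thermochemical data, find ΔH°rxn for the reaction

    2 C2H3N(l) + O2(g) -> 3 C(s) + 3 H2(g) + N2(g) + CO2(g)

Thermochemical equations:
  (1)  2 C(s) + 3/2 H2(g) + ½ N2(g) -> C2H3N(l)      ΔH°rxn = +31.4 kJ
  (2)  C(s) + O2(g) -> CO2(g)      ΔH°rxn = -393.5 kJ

ΔH°rxn = -456.3 kJ

(1) reversed and × 2: (-2)·(+31.4) = -62.8 kJ
(2) as written: -393.5 kJ
ΔH°rxn = (-2)·(+31.4) + (1)·(-393.5) = -456.3 kJ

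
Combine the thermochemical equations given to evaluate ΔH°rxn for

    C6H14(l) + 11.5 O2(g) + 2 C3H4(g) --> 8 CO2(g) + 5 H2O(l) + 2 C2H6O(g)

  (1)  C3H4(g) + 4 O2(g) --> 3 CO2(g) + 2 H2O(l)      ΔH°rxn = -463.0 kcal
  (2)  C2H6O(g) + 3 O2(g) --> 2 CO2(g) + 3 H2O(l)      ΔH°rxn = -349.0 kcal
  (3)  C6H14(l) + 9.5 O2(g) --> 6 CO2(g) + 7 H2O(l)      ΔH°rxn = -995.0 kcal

(1) × 2: (2)·(-463.0) = -926.0 kcal
(2) reversed and × 2: (-2)·(-349.0) = +698.0 kcal
(3) as written: -995.0 kcal
ΔH°rxn = (-926.0) + (+698.0) + (-995.0) = -1223.0 kcal

ΔH°rxn = -1223.0 kcal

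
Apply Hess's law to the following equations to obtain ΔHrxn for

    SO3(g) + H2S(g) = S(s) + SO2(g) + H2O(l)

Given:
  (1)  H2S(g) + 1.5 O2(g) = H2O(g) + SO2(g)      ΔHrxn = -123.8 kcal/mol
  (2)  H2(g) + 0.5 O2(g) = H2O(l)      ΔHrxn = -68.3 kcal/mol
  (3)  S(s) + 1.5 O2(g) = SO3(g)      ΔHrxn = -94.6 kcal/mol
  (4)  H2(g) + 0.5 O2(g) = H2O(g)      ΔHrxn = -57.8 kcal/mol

(1) as written: -123.8 kcal/mol
(2) as written: -68.3 kcal/mol
(3) reversed: +94.6 kcal/mol
(4) reversed: +57.8 kcal/mol
ΔHrxn = (1)·(-123.8) + (1)·(-68.3) + (-1)·(-94.6) + (-1)·(-57.8) = -39.7 kcal/mol

ΔHrxn = -39.7 kcal/mol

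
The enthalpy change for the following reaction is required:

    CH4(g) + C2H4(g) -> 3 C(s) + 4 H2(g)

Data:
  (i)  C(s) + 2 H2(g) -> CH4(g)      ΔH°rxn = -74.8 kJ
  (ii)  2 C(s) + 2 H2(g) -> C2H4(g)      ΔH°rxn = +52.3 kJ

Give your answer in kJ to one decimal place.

ΔH°rxn = 22.5 kJ

(i) reversed (reverse to put CH4(g) on the reactant side): +74.8 kJ
(ii) reversed (reverse to put C2H4(g) on the reactant side): -52.3 kJ
Combining the equations, ΔH°rxn = (+74.8) + (-52.3) = 22.5 kJ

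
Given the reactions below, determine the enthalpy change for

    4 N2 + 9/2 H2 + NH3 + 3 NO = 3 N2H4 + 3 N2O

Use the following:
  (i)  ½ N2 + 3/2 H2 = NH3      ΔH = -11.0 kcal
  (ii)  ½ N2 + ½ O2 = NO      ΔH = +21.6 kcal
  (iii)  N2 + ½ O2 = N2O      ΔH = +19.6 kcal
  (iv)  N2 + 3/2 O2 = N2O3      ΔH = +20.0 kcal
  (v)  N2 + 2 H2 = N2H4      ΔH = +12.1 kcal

(i) reversed: +11.0 kcal
(ii) reversed and × 3: (-3)·(+21.6) = -64.8 kcal
(iii) × 3: (3)·(+19.6) = +58.8 kcal
(iv): not needed.
(v) × 3: (3)·(+12.1) = +36.3 kcal
ΔH = (-1)·(-11.0) + (-3)·(+21.6) + (3)·(+19.6) + (3)·(+12.1) = 41.3 kcal

ΔH = 41.3 kcal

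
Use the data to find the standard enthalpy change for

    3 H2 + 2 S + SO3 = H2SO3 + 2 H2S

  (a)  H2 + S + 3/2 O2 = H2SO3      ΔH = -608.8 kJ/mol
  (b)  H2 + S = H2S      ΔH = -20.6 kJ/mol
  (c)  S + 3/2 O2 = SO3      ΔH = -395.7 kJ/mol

ΔH = -254.3 kJ/mol

(a) as written (H2SO3 already on the product side): -608.8 kJ/mol
(b) × 2 (×2 to match 2 H2S in the target): (2)·(-20.6) = -41.2 kJ/mol
(c) reversed (SO3 must end up as a reactant): +395.7 kJ/mol
ΔH = (1)·(-608.8) + (2)·(-20.6) + (-1)·(-395.7) = -254.3 kJ/mol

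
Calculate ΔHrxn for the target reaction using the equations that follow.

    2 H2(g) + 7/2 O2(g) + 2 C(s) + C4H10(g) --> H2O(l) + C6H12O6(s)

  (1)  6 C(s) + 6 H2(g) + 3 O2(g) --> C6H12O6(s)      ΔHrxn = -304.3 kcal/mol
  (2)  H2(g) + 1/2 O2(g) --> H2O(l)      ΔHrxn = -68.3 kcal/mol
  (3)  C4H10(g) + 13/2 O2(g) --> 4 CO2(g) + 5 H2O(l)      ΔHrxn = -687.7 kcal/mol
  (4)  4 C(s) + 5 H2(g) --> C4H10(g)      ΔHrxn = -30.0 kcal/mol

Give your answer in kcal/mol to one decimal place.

ΔHrxn = -342.6 kcal/mol

(1) as written: -304.3 kcal/mol
(2) as written: -68.3 kcal/mol
(3): not needed.
(4) reversed: +30.0 kcal/mol
ΔHrxn = (-304.3) + (-68.3) + (+30.0) = -342.6 kcal/mol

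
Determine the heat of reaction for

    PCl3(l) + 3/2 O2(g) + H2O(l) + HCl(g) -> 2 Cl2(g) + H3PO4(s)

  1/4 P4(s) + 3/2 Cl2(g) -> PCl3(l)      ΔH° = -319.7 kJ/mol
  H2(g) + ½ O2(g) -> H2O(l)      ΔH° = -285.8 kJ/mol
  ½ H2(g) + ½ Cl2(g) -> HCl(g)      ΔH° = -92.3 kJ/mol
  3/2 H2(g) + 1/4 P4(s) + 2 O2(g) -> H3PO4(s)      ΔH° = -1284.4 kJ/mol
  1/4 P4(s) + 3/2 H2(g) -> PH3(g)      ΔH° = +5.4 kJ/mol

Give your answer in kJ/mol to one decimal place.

ΔH° = -586.6 kJ/mol

equation 1 reversed: +319.7 kJ/mol
equation 2 reversed: +285.8 kJ/mol
equation 3 reversed: +92.3 kJ/mol
equation 4 as written: -1284.4 kJ/mol
equation 5: not needed.
ΔH° = (-1)·(-319.7) + (-1)·(-285.8) + (-1)·(-92.3) + (1)·(-1284.4) = -586.6 kJ/mol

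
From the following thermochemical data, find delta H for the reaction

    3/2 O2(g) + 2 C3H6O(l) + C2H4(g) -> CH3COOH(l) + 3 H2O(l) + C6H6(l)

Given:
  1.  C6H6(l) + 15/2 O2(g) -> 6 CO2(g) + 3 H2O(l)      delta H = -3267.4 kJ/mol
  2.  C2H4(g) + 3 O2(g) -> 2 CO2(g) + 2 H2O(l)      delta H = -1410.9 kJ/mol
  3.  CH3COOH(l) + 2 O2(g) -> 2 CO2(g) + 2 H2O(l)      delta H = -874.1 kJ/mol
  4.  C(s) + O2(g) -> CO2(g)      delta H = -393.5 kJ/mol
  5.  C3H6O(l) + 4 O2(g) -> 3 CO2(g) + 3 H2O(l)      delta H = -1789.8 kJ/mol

delta H = -849.0 kJ/mol

eq. 1 reversed (C6H6(l) must end up as a product): +3267.4 kJ/mol
eq. 2 as written (C2H4(g) already on the reactant side): -1410.9 kJ/mol
eq. 3 reversed (reverse to put CH3COOH(l) on the product side): +874.1 kJ/mol
eq. 4: not needed (C(s) appears nowhere else).
eq. 5 × 2 (×2 to match 2 C3H6O(l) in the target): (2)·(-1789.8) = -3579.6 kJ/mol
By Hess's law, delta H = (+3267.4) + (-1410.9) + (+874.1) + (-3579.6) = -849.0 kJ/mol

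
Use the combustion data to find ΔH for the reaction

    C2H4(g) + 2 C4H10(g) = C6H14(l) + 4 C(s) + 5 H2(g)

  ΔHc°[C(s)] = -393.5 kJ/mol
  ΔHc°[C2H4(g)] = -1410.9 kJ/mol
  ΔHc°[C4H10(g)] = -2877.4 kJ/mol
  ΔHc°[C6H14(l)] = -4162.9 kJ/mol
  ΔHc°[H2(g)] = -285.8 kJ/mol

Using ΔH = Σ nΔHc°(reactants) − Σ nΔHc°(products):
= [1·(-1410.9) + 2·(-2877.4)] − [1·(-4162.9) + 4·(-393.5) + 5·(-285.8)]
= 0.2 kJ/mol

ΔH = 0.2 kJ/mol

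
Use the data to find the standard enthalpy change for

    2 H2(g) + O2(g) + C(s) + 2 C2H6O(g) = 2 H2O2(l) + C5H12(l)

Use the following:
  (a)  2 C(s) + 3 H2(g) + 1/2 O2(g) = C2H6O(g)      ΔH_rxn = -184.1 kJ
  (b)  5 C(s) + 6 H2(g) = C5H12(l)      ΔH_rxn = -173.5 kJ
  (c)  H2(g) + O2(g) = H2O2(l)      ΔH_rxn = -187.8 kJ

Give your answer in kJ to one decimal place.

ΔH_rxn = -180.9 kJ

(a) reversed and × 2 (C2H6O(g) must end up as a reactant; ×2 to match 2 C2H6O(g) in the target): (-2)·(-184.1) = +368.2 kJ
(b) as written (C5H12(l) already on the product side): -173.5 kJ
(c) × 2 (scale by 2 for the 2 H2O2(l)): (2)·(-187.8) = -375.6 kJ
Combining the equations, ΔH_rxn = (+368.2) + (-173.5) + (-375.6) = -180.9 kJ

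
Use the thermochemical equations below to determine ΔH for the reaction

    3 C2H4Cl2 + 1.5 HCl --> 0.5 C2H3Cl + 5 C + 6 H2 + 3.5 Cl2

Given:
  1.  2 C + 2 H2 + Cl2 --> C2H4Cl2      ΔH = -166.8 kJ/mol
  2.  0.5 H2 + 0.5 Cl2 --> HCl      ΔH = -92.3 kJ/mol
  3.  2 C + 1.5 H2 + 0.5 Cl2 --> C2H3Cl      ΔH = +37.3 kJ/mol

eq. 1 reversed and × 3 (reverse to put C2H4Cl2 on the reactant side; ×3 to match 3 C2H4Cl2 in the target): (-3)·(-166.8) = +500.4 kJ/mol
eq. 2 reversed and × 3/2 (reverse to put HCl on the reactant side; ×3/2 to match 3/2 HCl in the target): (-3/2)·(-92.3) = +138.45 kJ/mol
eq. 3 × 1/2 (×1/2 to match 1/2 C2H3Cl in the target): (1/2)·(+37.3) = +18.65 kJ/mol
Since enthalpy is a state function, ΔH = (-3)·(-166.8) + (-3/2)·(-92.3) + (1/2)·(+37.3) = 657.5 kJ/mol

ΔH = 657.5 kJ/mol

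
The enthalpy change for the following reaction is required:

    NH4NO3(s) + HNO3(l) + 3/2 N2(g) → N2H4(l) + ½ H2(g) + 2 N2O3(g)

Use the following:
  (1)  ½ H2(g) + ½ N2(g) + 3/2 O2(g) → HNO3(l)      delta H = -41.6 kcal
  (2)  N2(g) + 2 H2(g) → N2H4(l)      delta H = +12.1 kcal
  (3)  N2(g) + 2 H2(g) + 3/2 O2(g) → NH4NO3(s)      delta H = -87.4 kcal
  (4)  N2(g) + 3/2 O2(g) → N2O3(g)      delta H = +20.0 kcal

delta H = 181.1 kcal

(1) reversed: +41.6 kcal
(2) as written: +12.1 kcal
(3) reversed: +87.4 kcal
(4) × 2: (2)·(+20.0) = +40.0 kcal
By Hess's law, delta H = (+41.6) + (+12.1) + (+87.4) + (+40.0) = 181.1 kcal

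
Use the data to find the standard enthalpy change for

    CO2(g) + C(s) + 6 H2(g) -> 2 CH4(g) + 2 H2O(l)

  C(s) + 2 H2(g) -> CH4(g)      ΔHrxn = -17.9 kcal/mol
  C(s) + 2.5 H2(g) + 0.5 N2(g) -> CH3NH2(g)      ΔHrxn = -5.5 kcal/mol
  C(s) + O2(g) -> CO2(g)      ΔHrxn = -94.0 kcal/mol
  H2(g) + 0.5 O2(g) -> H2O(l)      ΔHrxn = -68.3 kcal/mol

ΔHrxn = -78.4 kcal/mol

equation 1 × 2 (×2 to match 2 CH4(g) in the target): (2)·(-17.9) = -35.8 kcal/mol
equation 2: not needed (CH3NH2(g) appears nowhere else).
equation 3 reversed (CO2(g) must end up as a reactant): +94.0 kcal/mol
equation 4 × 2 (scale by 2 for the 2 H2O(l)): (2)·(-68.3) = -136.6 kcal/mol
By Hess's law, ΔHrxn = (2)·(-17.9) + (-1)·(-94.0) + (2)·(-68.3) = -78.4 kcal/mol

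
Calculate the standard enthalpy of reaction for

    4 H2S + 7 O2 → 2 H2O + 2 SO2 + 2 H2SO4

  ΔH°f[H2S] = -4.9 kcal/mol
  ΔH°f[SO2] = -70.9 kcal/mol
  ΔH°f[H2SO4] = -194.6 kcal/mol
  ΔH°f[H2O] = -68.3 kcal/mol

Products: 2·(-68.3) + 2·(-70.9) + 2·(-194.6) = -667.6
Reactants: 4·(-4.9) + 7·(+0.0) = -19.6
ΔH_rxn = (-667.6) − (-19.6) = -648.0 kcal/mol

ΔH_rxn = -648.0 kcal/mol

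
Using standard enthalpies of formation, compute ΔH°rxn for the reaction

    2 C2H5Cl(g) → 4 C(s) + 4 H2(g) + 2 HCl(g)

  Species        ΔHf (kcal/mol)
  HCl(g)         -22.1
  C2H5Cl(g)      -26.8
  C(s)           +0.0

ΔH°rxn = 9.4 kcal/mol

ΔH°rxn = Σ nΔHf°(products) − Σ nΔHf°(reactants).
Products: 4·(+0.0) + 4·(+0.0) + 2·(-22.1) = -44.2
Reactants: 2·(-26.8) = -53.6
ΔH°rxn = (-44.2) − (-53.6) = 9.4 kcal/mol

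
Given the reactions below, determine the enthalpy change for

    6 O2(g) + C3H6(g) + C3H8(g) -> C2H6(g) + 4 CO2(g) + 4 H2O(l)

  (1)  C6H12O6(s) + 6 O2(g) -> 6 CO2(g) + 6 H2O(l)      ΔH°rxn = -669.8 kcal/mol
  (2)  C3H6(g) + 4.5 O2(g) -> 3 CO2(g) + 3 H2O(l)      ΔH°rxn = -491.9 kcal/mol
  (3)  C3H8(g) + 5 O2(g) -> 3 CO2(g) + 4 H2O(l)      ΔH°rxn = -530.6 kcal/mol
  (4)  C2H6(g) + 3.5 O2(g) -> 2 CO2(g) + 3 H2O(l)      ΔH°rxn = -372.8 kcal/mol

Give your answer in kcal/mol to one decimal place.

(1): not needed.
(2) as written: -491.9 kcal/mol
(3) as written: -530.6 kcal/mol
(4) reversed: +372.8 kcal/mol
Summing the manipulated equations, ΔH°rxn = (1)·(-491.9) + (1)·(-530.6) + (-1)·(-372.8) = -649.7 kcal/mol

ΔH°rxn = -649.7 kcal/mol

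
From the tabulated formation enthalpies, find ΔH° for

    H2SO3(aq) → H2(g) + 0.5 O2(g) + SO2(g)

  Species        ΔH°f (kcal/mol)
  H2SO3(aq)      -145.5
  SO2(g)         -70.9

ΔH° = 74.6 kcal/mol

Products: 1·(+0.0) + 1/2·(+0.0) + 1·(-70.9) = -70.9
Reactants: 1·(-145.5) = -145.5
ΔH° = (-70.9) − (-145.5) = 74.6 kcal/mol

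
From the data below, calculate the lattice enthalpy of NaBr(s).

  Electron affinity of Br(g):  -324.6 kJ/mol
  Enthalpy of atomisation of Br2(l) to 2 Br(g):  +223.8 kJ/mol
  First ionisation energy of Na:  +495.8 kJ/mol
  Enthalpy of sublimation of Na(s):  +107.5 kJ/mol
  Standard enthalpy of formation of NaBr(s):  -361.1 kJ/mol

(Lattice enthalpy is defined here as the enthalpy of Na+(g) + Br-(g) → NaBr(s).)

U = -751.7 kJ/mol

ΔHf° = 1·ΔHsub + 1·(ΣIE) + 1/2·D(Br2) + 1·EA + U
-361.1 = 1·(+107.5) + 1·(+495.8) + 1/2·(+223.8) + 1·(-324.6) + U
U = -361.1 − (+390.6) = -751.7 kJ/mol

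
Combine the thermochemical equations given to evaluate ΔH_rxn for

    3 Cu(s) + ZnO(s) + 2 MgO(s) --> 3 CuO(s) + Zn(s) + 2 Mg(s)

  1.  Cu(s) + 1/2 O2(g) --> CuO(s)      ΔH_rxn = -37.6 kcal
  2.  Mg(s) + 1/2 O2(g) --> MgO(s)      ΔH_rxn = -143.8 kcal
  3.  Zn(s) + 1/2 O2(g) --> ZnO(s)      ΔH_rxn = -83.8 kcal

ΔH_rxn = 258.6 kcal

eq. 1 × 3 (scale by 3 for the 3 CuO(s)): (3)·(-37.6) = -112.8 kcal
eq. 2 reversed and × 2 (MgO(s) must end up as a reactant; scale by 2 for the 2 MgO(s)): (-2)·(-143.8) = +287.6 kcal
eq. 3 reversed (reverse to put ZnO(s) on the reactant side): +83.8 kcal
Summing the manipulated equations, ΔH_rxn = (3)·(-37.6) + (-2)·(-143.8) + (-1)·(-83.8) = 258.6 kcal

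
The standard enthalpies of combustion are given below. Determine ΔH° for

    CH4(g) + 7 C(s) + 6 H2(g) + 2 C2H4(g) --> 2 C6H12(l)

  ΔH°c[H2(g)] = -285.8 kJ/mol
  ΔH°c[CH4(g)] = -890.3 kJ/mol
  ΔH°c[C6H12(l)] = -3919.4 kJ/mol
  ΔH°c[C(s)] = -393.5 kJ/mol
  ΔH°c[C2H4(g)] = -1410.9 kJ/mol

ΔH° = -342.6 kJ/mol

With combustion enthalpies, reactants minus products:
= [1·(-890.3) + 7·(-393.5) + 6·(-285.8) + 2·(-1410.9)] − [2·(-3919.4)]
= -342.6 kJ/mol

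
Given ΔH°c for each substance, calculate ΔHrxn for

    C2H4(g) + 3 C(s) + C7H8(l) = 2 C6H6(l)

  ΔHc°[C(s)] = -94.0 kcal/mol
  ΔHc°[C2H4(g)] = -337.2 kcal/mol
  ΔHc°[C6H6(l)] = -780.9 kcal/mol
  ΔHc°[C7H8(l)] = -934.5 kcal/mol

Using ΔH = Σ nΔHc°(reactants) − Σ nΔHc°(products):
= [1·(-337.2) + 3·(-94.0) + 1·(-934.5)] − [2·(-780.9)]
= 8.1 kcal/mol

ΔHrxn = 8.1 kcal/mol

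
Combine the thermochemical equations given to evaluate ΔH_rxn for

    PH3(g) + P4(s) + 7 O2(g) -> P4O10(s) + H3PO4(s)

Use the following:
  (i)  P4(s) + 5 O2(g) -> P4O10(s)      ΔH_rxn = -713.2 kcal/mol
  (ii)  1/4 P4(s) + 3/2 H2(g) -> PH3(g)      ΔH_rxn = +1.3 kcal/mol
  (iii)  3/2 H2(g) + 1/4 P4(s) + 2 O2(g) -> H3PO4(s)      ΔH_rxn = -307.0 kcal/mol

(i) as written (P4O10(s) already on the product side): -713.2 kcal/mol
(ii) reversed (PH3(g) must end up as a reactant): -1.3 kcal/mol
(iii) as written (H3PO4(s) already on the product side): -307.0 kcal/mol
ΔH_rxn = (-713.2) + (-1.3) + (-307.0) = -1021.5 kcal/mol

ΔH_rxn = -1021.5 kcal/mol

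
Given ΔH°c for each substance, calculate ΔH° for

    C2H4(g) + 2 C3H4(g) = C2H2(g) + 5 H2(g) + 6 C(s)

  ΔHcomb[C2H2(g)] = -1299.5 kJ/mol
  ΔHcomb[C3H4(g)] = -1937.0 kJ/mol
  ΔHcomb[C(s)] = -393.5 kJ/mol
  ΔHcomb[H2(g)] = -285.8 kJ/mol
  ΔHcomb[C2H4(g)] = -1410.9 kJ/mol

Using ΔH = Σ nΔHc°(reactants) − Σ nΔHc°(products):
= [1·(-1410.9) + 2·(-1937.0)] − [1·(-1299.5) + 5·(-285.8) + 6·(-393.5)]
= -195.4 kJ/mol

ΔH° = -195.4 kJ/mol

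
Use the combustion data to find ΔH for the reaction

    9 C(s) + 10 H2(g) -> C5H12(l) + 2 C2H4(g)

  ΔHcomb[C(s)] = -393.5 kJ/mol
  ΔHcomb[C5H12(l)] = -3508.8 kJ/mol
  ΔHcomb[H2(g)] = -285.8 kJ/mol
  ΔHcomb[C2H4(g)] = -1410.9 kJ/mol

Using ΔH = Σ nΔHc°(reactants) − Σ nΔHc°(products):
= [9·(-393.5) + 10·(-285.8)] − [1·(-3508.8) + 2·(-1410.9)]
= -68.9 kJ/mol

ΔH = -68.9 kJ/mol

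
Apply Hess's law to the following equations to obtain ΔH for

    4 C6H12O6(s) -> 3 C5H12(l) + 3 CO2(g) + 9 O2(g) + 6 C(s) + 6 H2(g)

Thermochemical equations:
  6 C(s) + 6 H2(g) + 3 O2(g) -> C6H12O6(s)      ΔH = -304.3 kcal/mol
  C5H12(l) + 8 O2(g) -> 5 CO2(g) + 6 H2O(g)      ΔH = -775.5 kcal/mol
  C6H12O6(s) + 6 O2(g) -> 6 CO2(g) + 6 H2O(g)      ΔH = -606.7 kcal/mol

ΔH = 810.7 kcal/mol

equation 1 reversed: +304.3 kcal/mol
equation 2 reversed and × 3: (-3)·(-775.5) = +2326.5 kcal/mol
equation 3 × 3: (3)·(-606.7) = -1820.1 kcal/mol
ΔH = (+304.3) + (+2326.5) + (-1820.1) = 810.7 kcal/mol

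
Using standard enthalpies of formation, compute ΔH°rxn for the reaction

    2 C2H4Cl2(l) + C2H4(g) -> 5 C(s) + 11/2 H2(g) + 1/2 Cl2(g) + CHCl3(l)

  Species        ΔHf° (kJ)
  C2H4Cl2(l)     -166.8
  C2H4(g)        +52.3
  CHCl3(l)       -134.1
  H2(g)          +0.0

ΔH°rxn = Σ nΔHf°(products) − Σ nΔHf°(reactants).
Products: 5·(+0.0) + 11/2·(+0.0) + 1/2·(+0.0) + 1·(-134.1) = -134.1
Reactants: 2·(-166.8) + 1·(+52.3) = -281.3
ΔH°rxn = (-134.1) − (-281.3) = 147.2 kJ

ΔH°rxn = 147.2 kJ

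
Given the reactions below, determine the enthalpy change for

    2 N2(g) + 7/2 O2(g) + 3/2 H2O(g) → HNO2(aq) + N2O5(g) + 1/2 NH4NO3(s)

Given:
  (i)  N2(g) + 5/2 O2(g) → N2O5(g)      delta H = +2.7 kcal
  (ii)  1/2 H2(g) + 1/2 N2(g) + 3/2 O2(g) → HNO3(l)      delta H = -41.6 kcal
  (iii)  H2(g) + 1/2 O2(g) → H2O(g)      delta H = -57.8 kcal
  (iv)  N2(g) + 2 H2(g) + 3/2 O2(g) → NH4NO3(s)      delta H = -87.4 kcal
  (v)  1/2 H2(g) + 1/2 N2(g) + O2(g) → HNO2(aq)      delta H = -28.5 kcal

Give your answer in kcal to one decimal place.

delta H = 17.2 kcal

(i) as written (N2O5(g) already on the product side): +2.7 kcal
(ii): not needed (HNO3(l) appears nowhere else).
(iii) reversed and × 3/2 (H2O(g) must end up as a reactant; scale by 3/2 for the 3/2 H2O(g)): (-3/2)·(-57.8) = +86.7 kcal
(iv) × 1/2 (scale by 1/2 for the 1/2 NH4NO3(s)): (1/2)·(-87.4) = -43.7 kcal
(v) as written (HNO2(aq) already on the product side): -28.5 kcal
delta H = (+2.7) + (+86.7) + (-43.7) + (-28.5) = 17.2 kcal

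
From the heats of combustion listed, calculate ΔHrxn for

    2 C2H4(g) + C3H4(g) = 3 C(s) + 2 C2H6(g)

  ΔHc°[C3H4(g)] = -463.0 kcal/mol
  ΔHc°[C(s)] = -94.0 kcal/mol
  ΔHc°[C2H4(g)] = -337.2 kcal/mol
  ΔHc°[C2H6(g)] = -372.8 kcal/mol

With combustion enthalpies, reactants minus products:
= [2·(-337.2) + 1·(-463.0)] − [3·(-94.0) + 2·(-372.8)]
= -109.8 kcal/mol

ΔHrxn = -109.8 kcal/mol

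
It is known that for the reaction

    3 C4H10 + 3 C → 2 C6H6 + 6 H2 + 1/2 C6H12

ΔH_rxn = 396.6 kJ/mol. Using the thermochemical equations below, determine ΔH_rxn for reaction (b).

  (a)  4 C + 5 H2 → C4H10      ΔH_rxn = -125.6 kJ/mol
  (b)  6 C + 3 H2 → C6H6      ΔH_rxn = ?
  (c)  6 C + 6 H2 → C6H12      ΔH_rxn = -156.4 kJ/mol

(a) reversed and × 3 (reverse to put C4H10 on the reactant side; scale by 3 for the 3 C4H10): (-3)·(-125.6) = +376.8 kJ/mol
(b) × 2 (scale by 2 for the 2 C6H6): contributes 2·x
(c) × 1/2 (scale by 1/2 for the 1/2 C6H12): (1/2)·(-156.4) = -78.2 kJ/mol
+396.6 = (+376.8) + (-78.2) + 2·x
x = (+396.6 − (+298.6)) / (2) = 49.0 kJ/mol

ΔH_rxn = 49.0 kJ/mol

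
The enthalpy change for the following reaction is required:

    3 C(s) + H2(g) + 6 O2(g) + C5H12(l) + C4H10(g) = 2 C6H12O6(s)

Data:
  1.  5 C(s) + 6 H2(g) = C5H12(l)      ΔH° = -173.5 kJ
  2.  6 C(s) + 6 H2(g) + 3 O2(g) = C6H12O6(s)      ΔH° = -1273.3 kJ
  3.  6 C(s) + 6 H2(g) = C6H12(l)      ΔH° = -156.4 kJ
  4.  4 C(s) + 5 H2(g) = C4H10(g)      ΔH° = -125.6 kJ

eq. 1 reversed (reverse to put C5H12(l) on the reactant side): +173.5 kJ
eq. 2 × 2 (scale by 2 for the 2 C6H12O6(s)): (2)·(-1273.3) = -2546.6 kJ
eq. 3: not needed (C6H12(l) appears nowhere else).
eq. 4 reversed (C4H10(g) must end up as a reactant): +125.6 kJ
By Hess's law, ΔH° = (-1)·(-173.5) + (2)·(-1273.3) + (-1)·(-125.6) = -2247.5 kJ

ΔH° = -2247.5 kJ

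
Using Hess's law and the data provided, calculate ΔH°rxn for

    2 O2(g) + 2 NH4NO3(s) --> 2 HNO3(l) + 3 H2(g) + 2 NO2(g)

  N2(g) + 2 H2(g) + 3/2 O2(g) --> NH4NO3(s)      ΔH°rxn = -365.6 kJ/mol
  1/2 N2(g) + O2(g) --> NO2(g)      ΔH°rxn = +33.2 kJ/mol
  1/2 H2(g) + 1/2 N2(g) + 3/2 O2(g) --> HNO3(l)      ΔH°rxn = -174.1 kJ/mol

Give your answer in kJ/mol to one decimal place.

equation 1 reversed and × 2 (NH4NO3(s) must end up as a reactant; scale by 2 for the 2 NH4NO3(s)): (-2)·(-365.6) = +731.2 kJ/mol
equation 2 × 2 (×2 to match 2 NO2(g) in the target): (2)·(+33.2) = +66.4 kJ/mol
equation 3 × 2 (×2 to match 2 HNO3(l) in the target): (2)·(-174.1) = -348.2 kJ/mol
By Hess's law, ΔH°rxn = (+731.2) + (+66.4) + (-348.2) = 449.4 kJ/mol

ΔH°rxn = 449.4 kJ/mol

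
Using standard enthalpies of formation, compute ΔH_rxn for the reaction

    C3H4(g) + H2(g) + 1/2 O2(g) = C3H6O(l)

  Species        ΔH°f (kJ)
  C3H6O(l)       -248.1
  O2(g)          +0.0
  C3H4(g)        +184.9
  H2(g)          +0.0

Products: 1·(-248.1) = -248.1
Reactants: 1·(+184.9) + 1·(+0.0) + 1/2·(+0.0) = +184.9
ΔH_rxn = (-248.1) − (+184.9) = -433.0 kJ

ΔH_rxn = -433.0 kJ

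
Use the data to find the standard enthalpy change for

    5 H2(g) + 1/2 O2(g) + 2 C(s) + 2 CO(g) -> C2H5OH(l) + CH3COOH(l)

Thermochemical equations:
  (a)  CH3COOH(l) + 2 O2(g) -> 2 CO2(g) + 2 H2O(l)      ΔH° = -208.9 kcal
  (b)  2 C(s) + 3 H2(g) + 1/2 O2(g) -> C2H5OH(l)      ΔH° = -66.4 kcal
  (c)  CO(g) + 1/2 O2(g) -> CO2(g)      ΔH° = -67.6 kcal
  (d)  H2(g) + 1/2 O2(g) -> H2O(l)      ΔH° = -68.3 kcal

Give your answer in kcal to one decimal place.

ΔH° = -129.3 kcal

(a) reversed: +208.9 kcal
(b) as written: -66.4 kcal
(c) × 2: (2)·(-67.6) = -135.2 kcal
(d) × 2: (2)·(-68.3) = -136.6 kcal
ΔH° = (-1)·(-208.9) + (1)·(-66.4) + (2)·(-67.6) + (2)·(-68.3) = -129.3 kcal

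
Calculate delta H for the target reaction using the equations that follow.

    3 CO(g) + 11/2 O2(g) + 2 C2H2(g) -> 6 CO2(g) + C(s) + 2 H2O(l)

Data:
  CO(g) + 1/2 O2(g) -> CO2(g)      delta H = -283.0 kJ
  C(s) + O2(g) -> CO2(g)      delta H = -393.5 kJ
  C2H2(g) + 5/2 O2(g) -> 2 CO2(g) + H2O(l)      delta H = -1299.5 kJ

equation 1 × 3 (scale by 3 for the 3 CO(g)): (3)·(-283.0) = -849.0 kJ
equation 2 reversed (C(s) must end up as a product): +393.5 kJ
equation 3 × 2 (×2 to match 2 C2H2(g) in the target): (2)·(-1299.5) = -2599.0 kJ
delta H = (3)·(-283.0) + (-1)·(-393.5) + (2)·(-1299.5) = -3054.5 kJ

delta H = -3054.5 kJ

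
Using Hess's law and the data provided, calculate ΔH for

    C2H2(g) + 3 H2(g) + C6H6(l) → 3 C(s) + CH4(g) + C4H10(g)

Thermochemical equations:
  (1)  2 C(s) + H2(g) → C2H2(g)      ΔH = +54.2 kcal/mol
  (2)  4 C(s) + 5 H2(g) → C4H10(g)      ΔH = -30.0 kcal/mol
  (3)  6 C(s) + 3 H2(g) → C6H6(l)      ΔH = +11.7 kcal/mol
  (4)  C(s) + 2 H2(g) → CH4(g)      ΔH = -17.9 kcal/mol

(1) reversed (C2H2(g) must end up as a reactant): -54.2 kcal/mol
(2) as written (C4H10(g) already on the product side): -30.0 kcal/mol
(3) reversed (reverse to put C6H6(l) on the reactant side): -11.7 kcal/mol
(4) as written (CH4(g) already on the product side): -17.9 kcal/mol
Combining the equations, ΔH = (-1)·(+54.2) + (1)·(-30.0) + (-1)·(+11.7) + (1)·(-17.9) = -113.8 kcal/mol

ΔH = -113.8 kcal/mol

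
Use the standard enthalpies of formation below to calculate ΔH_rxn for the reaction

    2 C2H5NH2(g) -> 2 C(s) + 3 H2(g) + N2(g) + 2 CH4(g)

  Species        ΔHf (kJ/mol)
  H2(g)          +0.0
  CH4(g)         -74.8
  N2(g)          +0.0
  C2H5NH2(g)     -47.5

ΔH_rxn = -54.6 kJ/mol

ΔH°rxn = Σ nΔHf°(products) − Σ nΔHf°(reactants).
Products: 2·(+0.0) + 3·(+0.0) + 1·(+0.0) + 2·(-74.8) = -149.6
Reactants: 2·(-47.5) = -95.0
ΔH_rxn = (-149.6) − (-95.0) = -54.6 kJ/mol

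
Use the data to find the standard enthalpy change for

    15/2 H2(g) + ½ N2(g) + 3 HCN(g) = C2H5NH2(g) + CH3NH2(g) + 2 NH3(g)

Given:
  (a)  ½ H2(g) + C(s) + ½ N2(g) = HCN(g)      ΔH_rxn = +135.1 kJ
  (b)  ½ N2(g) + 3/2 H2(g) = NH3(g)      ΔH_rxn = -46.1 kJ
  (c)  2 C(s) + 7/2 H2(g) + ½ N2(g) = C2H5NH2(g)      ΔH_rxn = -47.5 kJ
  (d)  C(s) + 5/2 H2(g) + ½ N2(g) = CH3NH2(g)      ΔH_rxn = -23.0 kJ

(a) reversed and × 3: (-3)·(+135.1) = -405.3 kJ
(b) × 2: (2)·(-46.1) = -92.2 kJ
(c) as written: -47.5 kJ
(d) as written: -23.0 kJ
Since enthalpy is a state function, ΔH_rxn = (-3)·(+135.1) + (2)·(-46.1) + (1)·(-47.5) + (1)·(-23.0) = -568.0 kJ

ΔH_rxn = -568.0 kJ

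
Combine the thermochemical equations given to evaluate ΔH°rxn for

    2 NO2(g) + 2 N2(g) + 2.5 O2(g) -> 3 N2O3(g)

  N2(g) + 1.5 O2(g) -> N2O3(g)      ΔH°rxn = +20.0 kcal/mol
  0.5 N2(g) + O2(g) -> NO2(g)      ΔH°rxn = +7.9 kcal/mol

equation 1 × 3 (scale by 3 for the 3 N2O3(g)): (3)·(+20.0) = +60.0 kcal/mol
equation 2 reversed and × 2 (NO2(g) must end up as a reactant; ×2 to match 2 NO2(g) in the target): (-2)·(+7.9) = -15.8 kcal/mol
ΔH°rxn = (3)·(+20.0) + (-2)·(+7.9) = 44.2 kcal/mol

ΔH°rxn = 44.2 kcal/mol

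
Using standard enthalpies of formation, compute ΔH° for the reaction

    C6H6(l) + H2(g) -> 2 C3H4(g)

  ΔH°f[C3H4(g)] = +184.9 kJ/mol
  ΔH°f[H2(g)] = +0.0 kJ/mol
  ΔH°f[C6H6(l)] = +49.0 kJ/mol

ΔH°rxn = Σ nΔHf°(products) − Σ nΔHf°(reactants).
Products: 2·(+184.9) = +369.8
Reactants: 1·(+49.0) + 1·(+0.0) = +49.0
ΔH° = (+369.8) − (+49.0) = 320.8 kJ/mol

ΔH° = 320.8 kJ/mol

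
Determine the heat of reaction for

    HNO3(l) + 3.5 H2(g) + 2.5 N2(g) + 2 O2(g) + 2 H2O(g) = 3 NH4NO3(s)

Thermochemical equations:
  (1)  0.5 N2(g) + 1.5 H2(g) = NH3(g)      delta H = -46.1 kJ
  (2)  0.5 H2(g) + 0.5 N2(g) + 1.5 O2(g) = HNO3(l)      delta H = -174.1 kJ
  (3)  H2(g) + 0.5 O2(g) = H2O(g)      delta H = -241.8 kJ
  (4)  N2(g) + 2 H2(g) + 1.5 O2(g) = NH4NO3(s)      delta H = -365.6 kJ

(1): not needed (NH3(g) appears nowhere else).
(2) reversed (HNO3(l) must end up as a reactant): +174.1 kJ
(3) reversed and × 2 (H2O(g) must end up as a reactant; ×2 to match 2 H2O(g) in the target): (-2)·(-241.8) = +483.6 kJ
(4) × 3 (×3 to match 3 NH4NO3(s) in the target): (3)·(-365.6) = -1096.8 kJ
delta H = (+174.1) + (+483.6) + (-1096.8) = -439.1 kJ

delta H = -439.1 kJ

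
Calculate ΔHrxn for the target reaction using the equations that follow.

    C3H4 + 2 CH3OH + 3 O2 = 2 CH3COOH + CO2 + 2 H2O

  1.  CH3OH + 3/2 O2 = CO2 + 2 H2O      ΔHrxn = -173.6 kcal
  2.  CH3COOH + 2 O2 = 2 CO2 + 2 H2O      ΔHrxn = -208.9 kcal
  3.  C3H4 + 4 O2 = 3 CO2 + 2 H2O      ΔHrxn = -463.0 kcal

ΔHrxn = -392.4 kcal

eq. 1 × 2: (2)·(-173.6) = -347.2 kcal
eq. 2 reversed and × 2: (-2)·(-208.9) = +417.8 kcal
eq. 3 as written: -463.0 kcal
Combining the equations, ΔHrxn = (-347.2) + (+417.8) + (-463.0) = -392.4 kcal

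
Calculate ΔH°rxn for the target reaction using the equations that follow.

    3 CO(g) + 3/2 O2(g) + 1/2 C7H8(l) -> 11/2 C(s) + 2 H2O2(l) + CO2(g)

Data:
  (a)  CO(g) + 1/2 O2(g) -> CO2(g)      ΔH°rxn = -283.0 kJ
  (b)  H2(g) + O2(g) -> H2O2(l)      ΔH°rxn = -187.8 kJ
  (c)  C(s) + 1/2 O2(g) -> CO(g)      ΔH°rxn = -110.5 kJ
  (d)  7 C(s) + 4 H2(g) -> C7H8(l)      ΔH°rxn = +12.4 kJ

ΔH°rxn = -443.8 kJ

(a) as written: -283.0 kJ
(b) × 2: (2)·(-187.8) = -375.6 kJ
(c) reversed and × 2: (-2)·(-110.5) = +221.0 kJ
(d) reversed and × 1/2: (-1/2)·(+12.4) = -6.2 kJ
By Hess's law, ΔH°rxn = (1)·(-283.0) + (2)·(-187.8) + (-2)·(-110.5) + (-1/2)·(+12.4) = -443.8 kJ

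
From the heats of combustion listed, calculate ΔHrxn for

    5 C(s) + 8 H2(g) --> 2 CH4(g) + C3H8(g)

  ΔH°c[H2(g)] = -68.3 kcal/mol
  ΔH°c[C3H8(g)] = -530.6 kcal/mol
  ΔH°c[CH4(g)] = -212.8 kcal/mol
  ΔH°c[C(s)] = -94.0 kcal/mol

ΔHrxn = -60.2 kcal/mol

With combustion enthalpies, reactants minus products:
= [5·(-94.0) + 8·(-68.3)] − [2·(-212.8) + 1·(-530.6)]
= -60.2 kcal/mol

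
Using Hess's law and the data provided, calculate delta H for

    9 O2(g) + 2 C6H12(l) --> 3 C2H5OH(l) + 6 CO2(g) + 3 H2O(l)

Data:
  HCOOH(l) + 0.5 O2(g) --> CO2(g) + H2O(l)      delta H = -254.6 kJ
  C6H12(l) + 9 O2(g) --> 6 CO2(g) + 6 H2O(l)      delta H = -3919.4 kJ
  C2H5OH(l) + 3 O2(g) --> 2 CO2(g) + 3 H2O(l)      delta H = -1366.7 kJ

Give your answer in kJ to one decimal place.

delta H = -3738.7 kJ

equation 1: not needed.
equation 2 × 2: (2)·(-3919.4) = -7838.8 kJ
equation 3 reversed and × 3: (-3)·(-1366.7) = +4100.1 kJ
By Hess's law, delta H = (-7838.8) + (+4100.1) = -3738.7 kJ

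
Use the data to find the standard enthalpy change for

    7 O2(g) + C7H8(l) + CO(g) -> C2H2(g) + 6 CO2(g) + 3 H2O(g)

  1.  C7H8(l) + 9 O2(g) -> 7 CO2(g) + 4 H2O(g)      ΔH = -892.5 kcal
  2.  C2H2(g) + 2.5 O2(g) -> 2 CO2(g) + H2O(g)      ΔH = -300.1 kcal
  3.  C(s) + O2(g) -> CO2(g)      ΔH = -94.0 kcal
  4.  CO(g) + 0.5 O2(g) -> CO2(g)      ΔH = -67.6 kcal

eq. 1 as written: -892.5 kcal
eq. 2 reversed: +300.1 kcal
eq. 3: not needed.
eq. 4 as written: -67.6 kcal
Since enthalpy is a state function, ΔH = (1)·(-892.5) + (-1)·(-300.1) + (1)·(-67.6) = -660.0 kcal

ΔH = -660.0 kcal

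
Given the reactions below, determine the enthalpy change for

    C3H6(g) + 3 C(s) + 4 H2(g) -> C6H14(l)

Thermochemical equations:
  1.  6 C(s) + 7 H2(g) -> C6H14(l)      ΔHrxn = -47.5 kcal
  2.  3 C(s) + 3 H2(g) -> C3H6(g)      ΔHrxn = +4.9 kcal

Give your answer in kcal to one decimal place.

ΔHrxn = -52.4 kcal

eq. 1 as written (C6H14(l) already on the product side): -47.5 kcal
eq. 2 reversed (C3H6(g) must end up as a reactant): -4.9 kcal
ΔHrxn = (1)·(-47.5) + (-1)·(+4.9) = -52.4 kcal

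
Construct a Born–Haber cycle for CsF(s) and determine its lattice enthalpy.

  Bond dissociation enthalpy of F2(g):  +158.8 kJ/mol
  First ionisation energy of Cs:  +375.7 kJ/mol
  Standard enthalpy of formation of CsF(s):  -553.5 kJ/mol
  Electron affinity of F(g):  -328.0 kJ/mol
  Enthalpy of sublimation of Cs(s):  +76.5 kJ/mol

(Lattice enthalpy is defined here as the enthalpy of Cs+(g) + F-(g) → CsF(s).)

U = -757.1 kJ/mol

ΔHf° = 1·ΔHsub + 1·(ΣIE) + 1/2·D(F2) + 1·EA + U
-553.5 = 1·(+76.5) + 1·(+375.7) + 1/2·(+158.8) + 1·(-328.0) + U
U = -553.5 − (+203.6) = -757.1 kJ/mol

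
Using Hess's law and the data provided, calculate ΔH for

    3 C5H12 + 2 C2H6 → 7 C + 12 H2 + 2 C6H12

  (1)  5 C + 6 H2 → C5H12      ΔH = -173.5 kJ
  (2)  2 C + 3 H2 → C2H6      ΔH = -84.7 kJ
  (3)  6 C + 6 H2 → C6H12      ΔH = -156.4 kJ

(1) reversed and × 3 (C5H12 must end up as a reactant; scale by 3 for the 3 C5H12): (-3)·(-173.5) = +520.5 kJ
(2) reversed and × 2 (C2H6 must end up as a reactant; ×2 to match 2 C2H6 in the target): (-2)·(-84.7) = +169.4 kJ
(3) × 2 (×2 to match 2 C6H12 in the target): (2)·(-156.4) = -312.8 kJ
Since enthalpy is a state function, ΔH = (+520.5) + (+169.4) + (-312.8) = 377.1 kJ

ΔH = 377.1 kJ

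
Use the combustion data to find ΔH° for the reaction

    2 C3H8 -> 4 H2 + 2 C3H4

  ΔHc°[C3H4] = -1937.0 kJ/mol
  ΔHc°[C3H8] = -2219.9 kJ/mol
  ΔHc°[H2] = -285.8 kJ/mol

ΔH° = 577.4 kJ/mol

Using ΔH = Σ nΔHc°(reactants) − Σ nΔHc°(products):
= [2·(-2219.9)] − [4·(-285.8) + 2·(-1937.0)]
= 577.4 kJ/mol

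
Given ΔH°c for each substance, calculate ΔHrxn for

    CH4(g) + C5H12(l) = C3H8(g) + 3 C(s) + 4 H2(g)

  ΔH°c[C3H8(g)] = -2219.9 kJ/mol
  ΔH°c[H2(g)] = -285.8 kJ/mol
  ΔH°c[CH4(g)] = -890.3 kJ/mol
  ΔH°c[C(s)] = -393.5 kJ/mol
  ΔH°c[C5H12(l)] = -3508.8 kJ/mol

ΔHrxn = 144.5 kJ/mol

Using ΔH = Σ nΔHc°(reactants) − Σ nΔHc°(products):
= [1·(-890.3) + 1·(-3508.8)] − [1·(-2219.9) + 3·(-393.5) + 4·(-285.8)]
= 144.5 kJ/mol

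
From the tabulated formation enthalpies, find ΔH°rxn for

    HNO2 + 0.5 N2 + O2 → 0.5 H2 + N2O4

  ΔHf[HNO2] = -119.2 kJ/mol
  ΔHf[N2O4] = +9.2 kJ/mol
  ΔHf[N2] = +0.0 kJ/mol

ΔH°rxn = Σ nΔHf°(products) − Σ nΔHf°(reactants).
Products: 1/2·(+0.0) + 1·(+9.2) = +9.2
Reactants: 1·(-119.2) + 1/2·(+0.0) + 1·(+0.0) = -119.2
ΔH°rxn = (+9.2) − (-119.2) = 128.4 kJ/mol

ΔH°rxn = 128.4 kJ/mol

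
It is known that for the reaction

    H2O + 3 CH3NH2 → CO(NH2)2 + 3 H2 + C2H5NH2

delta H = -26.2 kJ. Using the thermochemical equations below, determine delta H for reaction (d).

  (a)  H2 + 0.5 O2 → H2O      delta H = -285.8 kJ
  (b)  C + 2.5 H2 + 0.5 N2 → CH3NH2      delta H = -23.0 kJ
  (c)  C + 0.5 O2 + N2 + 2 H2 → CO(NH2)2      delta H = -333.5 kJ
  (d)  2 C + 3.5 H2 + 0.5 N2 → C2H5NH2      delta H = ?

(a) reversed: +285.8 kJ
(b) reversed and × 3: (-3)·(-23.0) = +69.0 kJ
(c) as written: -333.5 kJ
(d) as written: contributes x
-26.2 = (+285.8) + (+69.0) + (-333.5) + x
x = (-26.2 − (+21.3)) / (1) = -47.5 kJ

delta H = -47.5 kJ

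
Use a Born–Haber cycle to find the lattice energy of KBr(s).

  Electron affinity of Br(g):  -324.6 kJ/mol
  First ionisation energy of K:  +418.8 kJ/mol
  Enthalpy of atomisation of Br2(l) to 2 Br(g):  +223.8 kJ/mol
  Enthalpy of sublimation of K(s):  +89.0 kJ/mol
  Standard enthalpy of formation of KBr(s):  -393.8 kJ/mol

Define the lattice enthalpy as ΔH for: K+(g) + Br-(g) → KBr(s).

U = -688.9 kJ/mol

ΔHf° = 1·ΔHsub + 1·(ΣIE) + 1/2·D(Br2) + 1·EA + U
-393.8 = 1·(+89.0) + 1·(+418.8) + 1/2·(+223.8) + 1·(-324.6) + U
U = -393.8 − (+295.1) = -688.9 kJ/mol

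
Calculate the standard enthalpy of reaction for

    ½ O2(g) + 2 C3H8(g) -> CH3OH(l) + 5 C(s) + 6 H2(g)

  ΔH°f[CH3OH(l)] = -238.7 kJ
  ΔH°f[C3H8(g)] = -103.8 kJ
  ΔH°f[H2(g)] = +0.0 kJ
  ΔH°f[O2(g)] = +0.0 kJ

ΔH°rxn = Σ nΔHf°(products) − Σ nΔHf°(reactants).
Products: 1·(-238.7) + 5·(+0.0) + 6·(+0.0) = -238.7
Reactants: 1/2·(+0.0) + 2·(-103.8) = -207.6
ΔHrxn = (-238.7) − (-207.6) = -31.1 kJ

ΔHrxn = -31.1 kJ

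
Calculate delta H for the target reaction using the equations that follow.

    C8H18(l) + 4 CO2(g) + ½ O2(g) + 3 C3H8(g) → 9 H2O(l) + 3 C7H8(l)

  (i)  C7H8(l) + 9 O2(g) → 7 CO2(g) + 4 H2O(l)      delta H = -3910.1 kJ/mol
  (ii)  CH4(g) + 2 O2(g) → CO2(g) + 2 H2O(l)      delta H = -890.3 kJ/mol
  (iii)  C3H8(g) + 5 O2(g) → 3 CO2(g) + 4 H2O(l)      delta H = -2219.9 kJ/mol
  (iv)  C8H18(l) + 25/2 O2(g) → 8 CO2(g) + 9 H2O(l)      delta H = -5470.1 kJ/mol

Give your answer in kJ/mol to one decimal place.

(i) reversed and × 3 (C7H8(l) must end up as a product; scale by 3 for the 3 C7H8(l)): (-3)·(-3910.1) = +11730.3 kJ/mol
(ii): not needed (CH4(g) appears nowhere else).
(iii) × 3 (scale by 3 for the 3 C3H8(g)): (3)·(-2219.9) = -6659.7 kJ/mol
(iv) as written (C8H18(l) already on the reactant side): -5470.1 kJ/mol
By Hess's law, delta H = (-3)·(-3910.1) + (3)·(-2219.9) + (1)·(-5470.1) = -399.5 kJ/mol

delta H = -399.5 kJ/mol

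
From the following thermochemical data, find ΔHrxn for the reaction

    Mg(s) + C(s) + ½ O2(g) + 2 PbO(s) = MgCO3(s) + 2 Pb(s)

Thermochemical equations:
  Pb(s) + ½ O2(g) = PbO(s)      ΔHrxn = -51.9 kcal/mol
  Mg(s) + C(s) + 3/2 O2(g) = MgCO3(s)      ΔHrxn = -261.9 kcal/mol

equation 1 reversed and × 2 (PbO(s) must end up as a reactant; ×2 to match 2 PbO(s) in the target): (-2)·(-51.9) = +103.8 kcal/mol
equation 2 as written (MgCO3(s) already on the product side): -261.9 kcal/mol
ΔHrxn = (-2)·(-51.9) + (1)·(-261.9) = -158.1 kcal/mol

ΔHrxn = -158.1 kcal/mol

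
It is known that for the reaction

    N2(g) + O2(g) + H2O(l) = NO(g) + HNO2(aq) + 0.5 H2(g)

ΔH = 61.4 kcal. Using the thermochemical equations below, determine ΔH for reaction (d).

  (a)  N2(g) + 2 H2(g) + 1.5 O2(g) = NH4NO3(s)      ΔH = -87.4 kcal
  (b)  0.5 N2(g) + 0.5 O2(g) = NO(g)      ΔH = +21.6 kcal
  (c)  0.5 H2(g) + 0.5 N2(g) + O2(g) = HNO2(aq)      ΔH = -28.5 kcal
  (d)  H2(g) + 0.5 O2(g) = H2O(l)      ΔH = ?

(a): not needed (NH4NO3(s) appears nowhere else).
(b) as written (NO(g) already on the product side): +21.6 kcal
(c) as written (HNO2(aq) already on the product side): -28.5 kcal
(d) reversed (reverse to put H2O(l) on the reactant side): contributes −x
+61.4 = (+21.6) + (-28.5) − x
x = (+61.4 − (-6.9)) / (-1) = -68.3 kcal

ΔH = -68.3 kcal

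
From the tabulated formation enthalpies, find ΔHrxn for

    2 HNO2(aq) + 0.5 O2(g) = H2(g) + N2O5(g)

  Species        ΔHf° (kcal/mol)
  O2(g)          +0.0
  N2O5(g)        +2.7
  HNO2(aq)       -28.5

Products: 1·(+0.0) + 1·(+2.7) = +2.7
Reactants: 2·(-28.5) + 1/2·(+0.0) = -57.0
ΔHrxn = (+2.7) − (-57.0) = 59.7 kcal/mol

ΔHrxn = 59.7 kcal/mol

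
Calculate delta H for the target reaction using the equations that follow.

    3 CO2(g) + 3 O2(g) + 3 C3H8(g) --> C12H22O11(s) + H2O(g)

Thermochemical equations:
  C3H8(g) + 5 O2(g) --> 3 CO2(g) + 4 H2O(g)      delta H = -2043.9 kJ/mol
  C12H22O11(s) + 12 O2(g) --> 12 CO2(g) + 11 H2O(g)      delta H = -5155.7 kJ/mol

equation 1 × 3: (3)·(-2043.9) = -6131.7 kJ/mol
equation 2 reversed: +5155.7 kJ/mol
delta H = (3)·(-2043.9) + (-1)·(-5155.7) = -976.0 kJ/mol

delta H = -976.0 kJ/mol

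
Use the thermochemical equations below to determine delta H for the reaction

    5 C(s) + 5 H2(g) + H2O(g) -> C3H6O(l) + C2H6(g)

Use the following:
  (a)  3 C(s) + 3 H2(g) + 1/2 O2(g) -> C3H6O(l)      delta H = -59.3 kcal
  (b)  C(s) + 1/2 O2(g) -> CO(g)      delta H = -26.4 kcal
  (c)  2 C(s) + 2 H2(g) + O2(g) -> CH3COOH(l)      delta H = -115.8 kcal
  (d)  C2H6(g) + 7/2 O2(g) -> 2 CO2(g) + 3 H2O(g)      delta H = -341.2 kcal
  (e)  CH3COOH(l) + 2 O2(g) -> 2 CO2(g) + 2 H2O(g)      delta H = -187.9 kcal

(a) as written: -59.3 kcal
(b): not needed.
(c) as written: -115.8 kcal
(d) reversed: +341.2 kcal
(e) as written: -187.9 kcal
By Hess's law, delta H = (-59.3) + (-115.8) + (+341.2) + (-187.9) = -21.8 kcal

delta H = -21.8 kcal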